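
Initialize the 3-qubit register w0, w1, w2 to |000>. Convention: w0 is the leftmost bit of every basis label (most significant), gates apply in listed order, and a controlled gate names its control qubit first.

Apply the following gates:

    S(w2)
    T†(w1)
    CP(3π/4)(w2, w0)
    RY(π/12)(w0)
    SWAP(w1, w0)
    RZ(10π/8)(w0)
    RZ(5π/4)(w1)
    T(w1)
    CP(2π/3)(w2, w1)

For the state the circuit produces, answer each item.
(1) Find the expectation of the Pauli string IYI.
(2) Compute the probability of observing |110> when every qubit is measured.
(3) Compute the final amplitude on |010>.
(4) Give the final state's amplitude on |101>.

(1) In the final state, IYI has expectation -sqrt(6)/4 + sqrt(2)/4.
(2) A full measurement returns |110> with probability 0.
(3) The final state's coefficient on |010> equals (-sqrt(6 - 3*sqrt(2))/4 + sqrt(sqrt(2) + 2)/4)*exp(I*pi/4).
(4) |101> carries amplitude 0 in the final state.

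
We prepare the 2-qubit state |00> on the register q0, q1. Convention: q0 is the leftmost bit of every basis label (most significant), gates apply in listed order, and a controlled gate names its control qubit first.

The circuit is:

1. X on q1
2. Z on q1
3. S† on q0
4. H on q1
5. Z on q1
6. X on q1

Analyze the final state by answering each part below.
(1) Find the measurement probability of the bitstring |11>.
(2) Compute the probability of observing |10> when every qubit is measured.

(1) A full measurement returns |11> with probability 0.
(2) The probability of measuring |10> is 0.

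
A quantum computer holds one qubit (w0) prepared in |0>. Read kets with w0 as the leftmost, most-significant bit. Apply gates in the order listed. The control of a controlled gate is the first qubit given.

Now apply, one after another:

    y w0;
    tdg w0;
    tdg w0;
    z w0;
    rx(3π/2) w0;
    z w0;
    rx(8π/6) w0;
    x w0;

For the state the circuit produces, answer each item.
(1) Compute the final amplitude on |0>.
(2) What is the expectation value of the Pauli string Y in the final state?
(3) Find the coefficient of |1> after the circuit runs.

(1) The amplitude on |0> is sqrt(2)/4 + sqrt(6)/4.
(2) In the final state, Y has expectation 1/2.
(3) The amplitude on |1> is I*(-sqrt(2) + sqrt(6))/4.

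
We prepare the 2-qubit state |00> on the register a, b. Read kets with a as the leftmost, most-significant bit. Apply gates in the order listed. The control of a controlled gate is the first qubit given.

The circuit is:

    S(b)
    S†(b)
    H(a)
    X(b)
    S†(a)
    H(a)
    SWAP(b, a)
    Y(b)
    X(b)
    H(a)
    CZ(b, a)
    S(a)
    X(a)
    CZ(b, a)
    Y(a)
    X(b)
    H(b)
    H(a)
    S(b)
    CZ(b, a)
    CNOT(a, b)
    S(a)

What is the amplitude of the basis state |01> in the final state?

The final state's coefficient on |01> equals sqrt(2)*(-1 - I)/4.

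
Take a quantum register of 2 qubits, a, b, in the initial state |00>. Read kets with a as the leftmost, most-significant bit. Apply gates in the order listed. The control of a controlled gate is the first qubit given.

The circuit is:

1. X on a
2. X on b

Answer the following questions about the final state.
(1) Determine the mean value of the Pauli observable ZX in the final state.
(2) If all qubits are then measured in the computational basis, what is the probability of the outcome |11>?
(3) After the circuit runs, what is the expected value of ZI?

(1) The observable ZX averages to 0.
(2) Outcome |11> occurs with probability 1.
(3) The expectation value of ZI is -1.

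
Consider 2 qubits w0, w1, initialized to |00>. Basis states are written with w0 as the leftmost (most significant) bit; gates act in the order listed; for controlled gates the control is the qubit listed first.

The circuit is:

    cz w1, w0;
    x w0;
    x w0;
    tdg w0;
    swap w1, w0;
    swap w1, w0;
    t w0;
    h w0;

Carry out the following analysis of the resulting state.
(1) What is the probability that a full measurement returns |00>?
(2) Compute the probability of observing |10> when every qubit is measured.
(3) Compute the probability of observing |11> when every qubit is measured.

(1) The probability of measuring |00> is 1/2. Key observation: steps 4-7 multiply out to the identity, so the circuit reduces to the remaining gates.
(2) A full measurement returns |10> with probability 1/2.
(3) A full measurement returns |11> with probability 0.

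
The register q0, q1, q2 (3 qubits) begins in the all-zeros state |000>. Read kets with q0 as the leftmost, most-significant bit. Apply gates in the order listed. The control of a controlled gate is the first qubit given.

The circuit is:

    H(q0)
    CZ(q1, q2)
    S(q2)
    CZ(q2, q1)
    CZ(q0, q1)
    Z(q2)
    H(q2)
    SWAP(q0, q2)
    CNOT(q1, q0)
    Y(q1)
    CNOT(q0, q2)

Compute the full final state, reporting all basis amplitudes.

The resulting statevector has amplitude 0 on |000>, 0 on |001>, I/2 on |010>, I/2 on |011>, 0 on |100>, 0 on |101>, I/2 on |110>, I/2 on |111>.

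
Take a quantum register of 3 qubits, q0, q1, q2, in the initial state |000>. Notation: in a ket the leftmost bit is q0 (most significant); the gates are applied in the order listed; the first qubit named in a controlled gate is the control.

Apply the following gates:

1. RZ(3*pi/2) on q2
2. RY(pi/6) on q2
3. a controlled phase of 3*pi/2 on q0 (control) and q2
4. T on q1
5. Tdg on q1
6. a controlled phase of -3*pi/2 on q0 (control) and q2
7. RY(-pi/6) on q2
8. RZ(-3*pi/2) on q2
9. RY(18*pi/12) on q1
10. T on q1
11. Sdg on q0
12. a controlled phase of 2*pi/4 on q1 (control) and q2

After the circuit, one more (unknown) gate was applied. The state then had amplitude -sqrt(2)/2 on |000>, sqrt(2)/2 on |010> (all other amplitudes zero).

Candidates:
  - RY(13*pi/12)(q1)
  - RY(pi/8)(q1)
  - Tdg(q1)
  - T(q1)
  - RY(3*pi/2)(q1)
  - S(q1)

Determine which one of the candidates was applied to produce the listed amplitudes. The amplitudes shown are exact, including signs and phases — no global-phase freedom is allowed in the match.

The unique candidate consistent with the amplitudes is Tdg(q1).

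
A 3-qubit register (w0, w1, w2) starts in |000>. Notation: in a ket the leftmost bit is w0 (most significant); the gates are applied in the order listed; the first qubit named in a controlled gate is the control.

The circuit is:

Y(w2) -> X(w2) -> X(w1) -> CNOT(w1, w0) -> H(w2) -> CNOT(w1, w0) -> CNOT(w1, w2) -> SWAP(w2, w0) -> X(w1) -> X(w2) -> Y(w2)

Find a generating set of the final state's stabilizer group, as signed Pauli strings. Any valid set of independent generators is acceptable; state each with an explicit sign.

The final state is stabilized by the group generated by +XII, +IZI, +IIZ; other independent generating sets are equally valid.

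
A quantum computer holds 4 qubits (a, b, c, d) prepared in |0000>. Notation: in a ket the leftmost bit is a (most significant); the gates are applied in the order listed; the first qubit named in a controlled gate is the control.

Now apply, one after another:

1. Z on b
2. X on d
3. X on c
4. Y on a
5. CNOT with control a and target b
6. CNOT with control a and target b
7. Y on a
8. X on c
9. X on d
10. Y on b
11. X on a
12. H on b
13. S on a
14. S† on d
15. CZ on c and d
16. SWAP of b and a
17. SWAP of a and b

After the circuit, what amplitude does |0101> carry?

|0101> carries amplitude 0 in the final state.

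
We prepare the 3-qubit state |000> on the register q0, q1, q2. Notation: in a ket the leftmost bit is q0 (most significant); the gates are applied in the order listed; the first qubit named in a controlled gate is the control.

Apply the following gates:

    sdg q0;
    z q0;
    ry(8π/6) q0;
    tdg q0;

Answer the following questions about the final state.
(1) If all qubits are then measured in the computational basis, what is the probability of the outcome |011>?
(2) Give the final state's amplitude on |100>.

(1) Outcome |011> occurs with probability 0.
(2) The amplitude on |100> is -sqrt(3)*exp(3*I*pi/4)/2.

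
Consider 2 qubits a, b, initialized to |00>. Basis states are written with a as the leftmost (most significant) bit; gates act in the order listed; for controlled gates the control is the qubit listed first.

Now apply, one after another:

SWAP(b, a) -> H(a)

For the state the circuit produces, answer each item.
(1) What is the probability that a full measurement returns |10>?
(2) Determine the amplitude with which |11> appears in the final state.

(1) Outcome |10> occurs with probability 1/2.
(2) |11> carries amplitude 0 in the final state.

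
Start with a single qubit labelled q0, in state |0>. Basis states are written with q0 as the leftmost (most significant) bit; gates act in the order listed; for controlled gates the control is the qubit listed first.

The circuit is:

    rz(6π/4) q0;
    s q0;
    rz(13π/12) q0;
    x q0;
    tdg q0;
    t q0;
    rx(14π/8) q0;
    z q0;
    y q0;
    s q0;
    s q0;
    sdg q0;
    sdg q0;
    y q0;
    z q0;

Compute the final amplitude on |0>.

The final state's coefficient on |0> equals sqrt(2 - sqrt(2))*exp(5*I*pi/24)/2. Key observation: steps 8-15 multiply out to the identity, so the circuit reduces to the remaining gates.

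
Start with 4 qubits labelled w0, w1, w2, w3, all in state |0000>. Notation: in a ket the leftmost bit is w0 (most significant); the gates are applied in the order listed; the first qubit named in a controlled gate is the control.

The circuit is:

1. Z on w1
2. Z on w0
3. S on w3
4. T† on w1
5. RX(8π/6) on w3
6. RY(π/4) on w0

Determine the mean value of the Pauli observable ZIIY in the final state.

The expectation value of ZIIY is sqrt(6)/4.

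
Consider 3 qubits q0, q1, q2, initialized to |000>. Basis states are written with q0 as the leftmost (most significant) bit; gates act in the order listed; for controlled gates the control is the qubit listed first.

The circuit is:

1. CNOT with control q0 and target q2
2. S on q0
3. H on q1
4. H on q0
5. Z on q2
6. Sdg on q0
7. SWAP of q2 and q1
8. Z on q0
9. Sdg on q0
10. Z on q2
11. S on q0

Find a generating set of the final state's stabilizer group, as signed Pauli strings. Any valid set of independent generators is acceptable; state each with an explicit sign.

One valid set of independent stabilizer generators is +YII, -IIX, +IZI (any independent generating set of the same group is equally correct).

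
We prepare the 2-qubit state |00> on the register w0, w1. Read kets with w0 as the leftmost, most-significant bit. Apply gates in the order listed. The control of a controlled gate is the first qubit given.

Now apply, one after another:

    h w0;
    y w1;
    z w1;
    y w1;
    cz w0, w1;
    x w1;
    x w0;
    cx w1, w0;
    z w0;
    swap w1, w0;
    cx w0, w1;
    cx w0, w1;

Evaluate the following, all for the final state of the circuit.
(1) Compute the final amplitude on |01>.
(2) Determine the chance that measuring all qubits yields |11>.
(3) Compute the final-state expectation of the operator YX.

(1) |01> carries amplitude 0 in the final state.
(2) Outcome |11> occurs with probability 1/2.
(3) In the final state, YX has expectation 0.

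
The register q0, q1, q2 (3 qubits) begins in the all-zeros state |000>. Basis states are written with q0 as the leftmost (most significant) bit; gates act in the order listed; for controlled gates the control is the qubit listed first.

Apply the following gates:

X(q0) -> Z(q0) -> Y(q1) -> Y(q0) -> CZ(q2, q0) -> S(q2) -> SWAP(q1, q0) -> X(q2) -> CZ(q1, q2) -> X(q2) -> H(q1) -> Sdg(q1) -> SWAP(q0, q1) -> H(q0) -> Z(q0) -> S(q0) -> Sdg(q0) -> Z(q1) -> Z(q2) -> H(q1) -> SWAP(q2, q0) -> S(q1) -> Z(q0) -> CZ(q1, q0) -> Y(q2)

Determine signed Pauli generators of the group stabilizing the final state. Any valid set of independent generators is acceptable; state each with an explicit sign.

The final state is stabilized by the group generated by -IYI, -IIY, +ZII; other independent generating sets are equally valid. Key observation: the block from step 16 through step 17 cancels to the identity and can be dropped.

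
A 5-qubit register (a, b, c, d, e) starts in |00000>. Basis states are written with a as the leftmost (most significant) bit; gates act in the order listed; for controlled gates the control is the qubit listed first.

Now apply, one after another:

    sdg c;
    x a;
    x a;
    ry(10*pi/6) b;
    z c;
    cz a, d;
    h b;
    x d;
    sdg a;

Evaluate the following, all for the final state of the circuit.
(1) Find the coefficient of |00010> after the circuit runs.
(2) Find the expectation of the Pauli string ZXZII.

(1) The final state's coefficient on |00010> equals -sqrt(6)/4 + sqrt(2)/4. Key observation: the block from step 2 through step 3 cancels to the identity and can be dropped.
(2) The observable ZXZII averages to 1/2.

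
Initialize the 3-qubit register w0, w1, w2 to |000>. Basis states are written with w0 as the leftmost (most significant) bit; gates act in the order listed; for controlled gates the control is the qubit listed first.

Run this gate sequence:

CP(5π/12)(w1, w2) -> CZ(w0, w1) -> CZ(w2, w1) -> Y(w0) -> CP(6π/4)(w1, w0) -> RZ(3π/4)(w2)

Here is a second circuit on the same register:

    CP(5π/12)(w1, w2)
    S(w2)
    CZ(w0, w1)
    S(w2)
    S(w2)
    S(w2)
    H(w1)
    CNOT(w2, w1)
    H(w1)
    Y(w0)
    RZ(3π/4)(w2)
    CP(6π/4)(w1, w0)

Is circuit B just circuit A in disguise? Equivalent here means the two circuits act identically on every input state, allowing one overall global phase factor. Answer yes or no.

Yes — the two circuits implement the same unitary up to a global phase.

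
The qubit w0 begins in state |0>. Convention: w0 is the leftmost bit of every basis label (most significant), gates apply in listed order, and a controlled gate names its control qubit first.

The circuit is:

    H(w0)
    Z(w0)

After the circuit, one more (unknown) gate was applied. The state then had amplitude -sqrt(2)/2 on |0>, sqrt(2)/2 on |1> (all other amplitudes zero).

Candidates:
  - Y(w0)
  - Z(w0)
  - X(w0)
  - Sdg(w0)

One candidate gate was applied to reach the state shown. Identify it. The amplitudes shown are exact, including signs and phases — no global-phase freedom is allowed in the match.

It was X(w0) that produced the state shown.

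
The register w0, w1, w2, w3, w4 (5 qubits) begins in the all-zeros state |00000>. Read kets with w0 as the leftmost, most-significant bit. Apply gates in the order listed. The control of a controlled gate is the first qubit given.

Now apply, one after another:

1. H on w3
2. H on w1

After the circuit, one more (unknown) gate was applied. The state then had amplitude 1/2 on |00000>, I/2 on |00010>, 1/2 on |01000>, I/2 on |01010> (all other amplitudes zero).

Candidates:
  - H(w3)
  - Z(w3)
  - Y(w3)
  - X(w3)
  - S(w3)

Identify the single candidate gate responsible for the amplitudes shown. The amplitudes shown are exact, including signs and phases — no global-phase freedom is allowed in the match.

The unique candidate consistent with the amplitudes is S(w3).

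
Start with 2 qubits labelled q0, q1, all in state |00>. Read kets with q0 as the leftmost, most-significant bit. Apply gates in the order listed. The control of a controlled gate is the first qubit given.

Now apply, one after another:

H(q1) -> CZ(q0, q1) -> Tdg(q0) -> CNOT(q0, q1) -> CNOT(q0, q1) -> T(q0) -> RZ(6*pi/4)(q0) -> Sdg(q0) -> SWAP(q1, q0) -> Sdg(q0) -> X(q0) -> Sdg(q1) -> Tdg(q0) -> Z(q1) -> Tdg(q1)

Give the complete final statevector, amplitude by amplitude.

The resulting statevector has amplitude sqrt(2)*exp(3*I*pi/4)/2 on |00>, 0 on |01>, -sqrt(2)/2 on |10>, 0 on |11>. Key observation: the block from step 3 through step 6 cancels to the identity and can be dropped.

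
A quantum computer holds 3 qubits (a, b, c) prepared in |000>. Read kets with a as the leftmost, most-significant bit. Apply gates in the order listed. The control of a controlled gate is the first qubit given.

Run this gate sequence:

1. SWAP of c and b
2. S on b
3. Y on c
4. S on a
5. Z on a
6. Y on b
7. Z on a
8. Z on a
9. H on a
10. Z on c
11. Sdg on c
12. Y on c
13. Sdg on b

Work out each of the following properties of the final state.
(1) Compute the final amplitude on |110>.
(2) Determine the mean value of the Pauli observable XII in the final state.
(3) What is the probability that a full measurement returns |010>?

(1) |110> carries amplitude sqrt(2)*I/2 in the final state.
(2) The observable XII averages to 1.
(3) The probability of measuring |010> is 1/2.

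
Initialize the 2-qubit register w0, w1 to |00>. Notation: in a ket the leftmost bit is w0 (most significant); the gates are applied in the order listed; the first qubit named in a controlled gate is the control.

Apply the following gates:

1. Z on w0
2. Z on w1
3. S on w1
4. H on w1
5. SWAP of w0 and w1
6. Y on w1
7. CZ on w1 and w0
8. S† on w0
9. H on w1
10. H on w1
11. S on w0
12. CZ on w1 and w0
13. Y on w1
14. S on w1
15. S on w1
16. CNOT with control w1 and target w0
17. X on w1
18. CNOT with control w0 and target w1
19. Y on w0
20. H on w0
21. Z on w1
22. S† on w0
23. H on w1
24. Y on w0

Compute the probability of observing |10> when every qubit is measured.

A full measurement returns |10> with probability 1/2.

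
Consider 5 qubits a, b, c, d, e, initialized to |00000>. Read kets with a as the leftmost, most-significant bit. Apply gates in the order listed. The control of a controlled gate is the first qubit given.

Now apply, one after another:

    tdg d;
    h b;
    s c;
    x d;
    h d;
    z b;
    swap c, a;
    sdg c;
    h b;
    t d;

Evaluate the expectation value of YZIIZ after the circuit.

The expectation value of YZIIZ is 0.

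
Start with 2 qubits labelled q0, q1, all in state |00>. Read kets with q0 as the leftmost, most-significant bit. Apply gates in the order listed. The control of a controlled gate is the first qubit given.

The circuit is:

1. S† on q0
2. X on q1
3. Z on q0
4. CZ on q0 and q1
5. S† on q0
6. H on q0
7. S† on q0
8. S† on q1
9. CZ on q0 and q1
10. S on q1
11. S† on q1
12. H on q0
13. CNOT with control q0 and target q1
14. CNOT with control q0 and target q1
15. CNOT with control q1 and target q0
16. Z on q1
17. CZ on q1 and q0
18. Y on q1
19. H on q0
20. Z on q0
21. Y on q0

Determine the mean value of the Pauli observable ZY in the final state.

In the final state, ZY has expectation 0.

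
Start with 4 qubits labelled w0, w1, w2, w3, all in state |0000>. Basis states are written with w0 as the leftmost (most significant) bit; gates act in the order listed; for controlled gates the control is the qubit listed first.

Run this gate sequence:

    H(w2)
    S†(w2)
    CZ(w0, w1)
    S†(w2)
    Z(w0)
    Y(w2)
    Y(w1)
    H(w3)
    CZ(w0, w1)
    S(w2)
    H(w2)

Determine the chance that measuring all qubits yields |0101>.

The probability of measuring |0101> is 1/4.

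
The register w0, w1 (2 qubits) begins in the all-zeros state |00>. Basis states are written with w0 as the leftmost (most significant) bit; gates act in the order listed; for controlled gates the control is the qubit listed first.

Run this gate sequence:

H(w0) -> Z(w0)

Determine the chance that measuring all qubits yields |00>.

Outcome |00> occurs with probability 1/2.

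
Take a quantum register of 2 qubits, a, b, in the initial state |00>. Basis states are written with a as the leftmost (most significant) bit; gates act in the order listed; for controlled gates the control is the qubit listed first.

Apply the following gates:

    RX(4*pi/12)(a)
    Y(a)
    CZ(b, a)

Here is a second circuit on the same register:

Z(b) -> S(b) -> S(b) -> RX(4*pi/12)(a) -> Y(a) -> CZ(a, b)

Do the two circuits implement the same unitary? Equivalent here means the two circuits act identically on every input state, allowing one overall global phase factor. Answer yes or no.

Yes — the two circuits implement the same unitary up to a global phase.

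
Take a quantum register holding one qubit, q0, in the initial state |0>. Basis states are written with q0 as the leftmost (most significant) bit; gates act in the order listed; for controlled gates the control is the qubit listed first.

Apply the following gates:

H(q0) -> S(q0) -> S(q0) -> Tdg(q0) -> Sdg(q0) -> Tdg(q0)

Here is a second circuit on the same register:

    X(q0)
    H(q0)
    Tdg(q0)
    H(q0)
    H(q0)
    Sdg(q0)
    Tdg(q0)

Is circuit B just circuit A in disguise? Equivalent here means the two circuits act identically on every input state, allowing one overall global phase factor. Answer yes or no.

Yes — the two circuits implement the same unitary up to a global phase.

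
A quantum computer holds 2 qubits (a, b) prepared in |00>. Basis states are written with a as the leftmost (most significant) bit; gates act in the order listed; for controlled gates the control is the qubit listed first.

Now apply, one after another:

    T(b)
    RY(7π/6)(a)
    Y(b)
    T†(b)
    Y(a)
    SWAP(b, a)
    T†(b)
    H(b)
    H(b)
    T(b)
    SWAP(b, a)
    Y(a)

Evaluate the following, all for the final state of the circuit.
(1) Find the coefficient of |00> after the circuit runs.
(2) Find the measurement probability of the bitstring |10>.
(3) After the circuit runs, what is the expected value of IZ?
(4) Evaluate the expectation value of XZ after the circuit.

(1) |00> carries amplitude 0 in the final state.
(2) The probability of measuring |10> is 0.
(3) The observable IZ averages to -1.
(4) The expectation value of XZ is 1/2.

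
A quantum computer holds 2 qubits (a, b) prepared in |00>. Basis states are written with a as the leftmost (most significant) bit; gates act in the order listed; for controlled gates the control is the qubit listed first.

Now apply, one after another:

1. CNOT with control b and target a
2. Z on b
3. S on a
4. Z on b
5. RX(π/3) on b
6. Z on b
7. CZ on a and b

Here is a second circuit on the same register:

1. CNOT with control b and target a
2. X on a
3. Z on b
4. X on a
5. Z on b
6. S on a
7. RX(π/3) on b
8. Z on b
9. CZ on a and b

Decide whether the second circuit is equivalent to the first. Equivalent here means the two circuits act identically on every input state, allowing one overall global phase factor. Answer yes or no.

Yes, they are equivalent — the unitaries differ by at most a global phase.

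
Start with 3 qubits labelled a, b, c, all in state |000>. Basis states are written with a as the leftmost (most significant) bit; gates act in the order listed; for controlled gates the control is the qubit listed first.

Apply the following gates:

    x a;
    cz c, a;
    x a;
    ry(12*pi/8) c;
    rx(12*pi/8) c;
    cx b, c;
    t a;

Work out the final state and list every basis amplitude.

After the circuit, the state carries amplitude 1/2 - I/2 on |000>, -1/2 + I/2 on |001>, and 0 on every other basis state.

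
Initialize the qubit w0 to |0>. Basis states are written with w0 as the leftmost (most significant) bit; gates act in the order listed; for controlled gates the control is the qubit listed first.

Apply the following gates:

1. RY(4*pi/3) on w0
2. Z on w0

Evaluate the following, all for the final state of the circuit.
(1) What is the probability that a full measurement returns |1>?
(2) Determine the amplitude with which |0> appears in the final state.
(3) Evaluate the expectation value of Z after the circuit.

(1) Outcome |1> occurs with probability 3/4.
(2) The final state's coefficient on |0> equals -1/2.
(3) In the final state, Z has expectation -1/2.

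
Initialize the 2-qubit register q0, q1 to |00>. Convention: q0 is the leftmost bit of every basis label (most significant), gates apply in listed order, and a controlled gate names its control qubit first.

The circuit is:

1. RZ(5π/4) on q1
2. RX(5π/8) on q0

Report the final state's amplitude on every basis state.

The final amplitudes are -exp(3*I*pi/8)*cos(5*pi/16) on |00>, 0 on |01>, exp(7*I*pi/8)*sin(5*pi/16) on |10>, 0 on |11>.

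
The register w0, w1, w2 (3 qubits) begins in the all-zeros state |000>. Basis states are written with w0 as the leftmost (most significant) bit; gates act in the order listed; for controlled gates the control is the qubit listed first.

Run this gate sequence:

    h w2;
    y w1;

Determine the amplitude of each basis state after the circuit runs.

The final amplitudes are sqrt(2)*I/2 on |010>, sqrt(2)*I/2 on |011>, and 0 on every other basis state.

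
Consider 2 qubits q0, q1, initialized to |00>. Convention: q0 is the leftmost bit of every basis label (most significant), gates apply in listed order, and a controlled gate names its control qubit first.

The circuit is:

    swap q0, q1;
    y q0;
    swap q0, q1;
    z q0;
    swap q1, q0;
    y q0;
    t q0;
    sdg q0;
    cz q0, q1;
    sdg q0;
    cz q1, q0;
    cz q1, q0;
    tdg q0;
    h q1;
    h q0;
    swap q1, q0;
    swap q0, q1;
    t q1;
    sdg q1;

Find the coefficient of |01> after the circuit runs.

|01> carries amplitude -exp(3*I*pi/4)/2 in the final state. Key observation: the block from step 11 through step 12 cancels to the identity and can be dropped.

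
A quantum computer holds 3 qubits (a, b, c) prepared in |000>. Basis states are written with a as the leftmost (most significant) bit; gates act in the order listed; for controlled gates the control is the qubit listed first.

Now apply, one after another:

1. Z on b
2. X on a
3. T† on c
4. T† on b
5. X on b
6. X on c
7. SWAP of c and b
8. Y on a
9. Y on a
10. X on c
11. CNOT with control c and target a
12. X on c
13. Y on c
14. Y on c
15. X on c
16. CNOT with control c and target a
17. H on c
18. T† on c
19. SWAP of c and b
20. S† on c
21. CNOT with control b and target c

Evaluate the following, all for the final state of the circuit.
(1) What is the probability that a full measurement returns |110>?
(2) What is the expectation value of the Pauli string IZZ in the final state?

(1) The probability of measuring |110> is 1/2.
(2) In the final state, IZZ has expectation -1.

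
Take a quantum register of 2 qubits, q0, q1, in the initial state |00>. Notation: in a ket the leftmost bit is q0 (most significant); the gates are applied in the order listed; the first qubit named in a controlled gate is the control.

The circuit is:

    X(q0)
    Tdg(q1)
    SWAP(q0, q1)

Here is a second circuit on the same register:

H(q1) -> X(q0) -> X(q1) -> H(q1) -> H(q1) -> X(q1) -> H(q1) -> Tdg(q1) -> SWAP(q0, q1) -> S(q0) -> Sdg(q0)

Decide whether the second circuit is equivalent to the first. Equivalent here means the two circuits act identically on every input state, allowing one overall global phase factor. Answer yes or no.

Yes: on every input state the two circuits agree up to one overall phase factor.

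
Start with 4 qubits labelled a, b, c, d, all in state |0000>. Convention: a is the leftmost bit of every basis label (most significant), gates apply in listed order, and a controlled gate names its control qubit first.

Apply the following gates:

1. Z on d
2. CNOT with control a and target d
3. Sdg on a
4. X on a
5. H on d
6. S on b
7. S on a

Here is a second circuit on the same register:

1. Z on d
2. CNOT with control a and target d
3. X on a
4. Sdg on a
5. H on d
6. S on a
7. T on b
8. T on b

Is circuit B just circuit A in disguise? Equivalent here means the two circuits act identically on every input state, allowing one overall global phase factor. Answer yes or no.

No: there is an input state on which the two circuits produce genuinely different outputs (not merely differing by a phase).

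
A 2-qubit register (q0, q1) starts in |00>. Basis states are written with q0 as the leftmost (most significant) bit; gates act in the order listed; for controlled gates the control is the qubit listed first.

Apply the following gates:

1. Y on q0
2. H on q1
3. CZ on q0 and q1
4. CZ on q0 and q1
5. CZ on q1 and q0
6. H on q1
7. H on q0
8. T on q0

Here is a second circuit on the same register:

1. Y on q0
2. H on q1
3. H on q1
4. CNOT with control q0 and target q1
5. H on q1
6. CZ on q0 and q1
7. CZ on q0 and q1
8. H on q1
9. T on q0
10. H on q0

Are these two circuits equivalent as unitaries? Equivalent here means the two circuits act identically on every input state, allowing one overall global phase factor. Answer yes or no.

No, they are not equivalent — no single phase factor reconciles the two unitaries.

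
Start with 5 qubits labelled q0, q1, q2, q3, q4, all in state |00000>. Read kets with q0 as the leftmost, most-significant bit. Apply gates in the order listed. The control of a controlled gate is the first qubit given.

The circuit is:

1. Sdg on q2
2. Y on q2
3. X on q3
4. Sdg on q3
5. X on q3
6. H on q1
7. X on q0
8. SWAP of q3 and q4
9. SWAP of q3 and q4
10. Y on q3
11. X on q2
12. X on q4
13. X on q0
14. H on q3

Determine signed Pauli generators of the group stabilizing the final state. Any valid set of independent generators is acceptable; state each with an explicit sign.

The stabilizer group can be generated by +IXIII, -IIIXI, +ZIIII, +IIZII, -IIIIZ, among other valid generating sets.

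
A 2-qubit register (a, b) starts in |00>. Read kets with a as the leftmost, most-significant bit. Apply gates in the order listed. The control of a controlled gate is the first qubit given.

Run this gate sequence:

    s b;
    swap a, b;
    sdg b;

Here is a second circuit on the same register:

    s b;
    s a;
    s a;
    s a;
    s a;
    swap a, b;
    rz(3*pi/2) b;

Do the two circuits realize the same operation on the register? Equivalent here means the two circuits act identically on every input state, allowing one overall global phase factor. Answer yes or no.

Yes, they are equivalent — the unitaries differ by at most a global phase.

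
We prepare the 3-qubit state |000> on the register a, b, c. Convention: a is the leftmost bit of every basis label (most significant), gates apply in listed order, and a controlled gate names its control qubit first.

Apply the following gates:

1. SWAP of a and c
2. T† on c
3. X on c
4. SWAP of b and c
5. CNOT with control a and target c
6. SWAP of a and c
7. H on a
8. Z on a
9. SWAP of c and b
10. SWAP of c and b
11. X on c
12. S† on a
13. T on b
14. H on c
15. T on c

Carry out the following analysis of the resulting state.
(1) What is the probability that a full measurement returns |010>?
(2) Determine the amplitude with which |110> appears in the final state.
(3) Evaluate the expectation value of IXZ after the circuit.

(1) A full measurement returns |010> with probability 1/4. Key observation: gates 9-10 undo each other exactly, leaving only the rest of the circuit to track.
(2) |110> carries amplitude exp(3*I*pi/4)/2 in the final state.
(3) The expectation value of IXZ is 0.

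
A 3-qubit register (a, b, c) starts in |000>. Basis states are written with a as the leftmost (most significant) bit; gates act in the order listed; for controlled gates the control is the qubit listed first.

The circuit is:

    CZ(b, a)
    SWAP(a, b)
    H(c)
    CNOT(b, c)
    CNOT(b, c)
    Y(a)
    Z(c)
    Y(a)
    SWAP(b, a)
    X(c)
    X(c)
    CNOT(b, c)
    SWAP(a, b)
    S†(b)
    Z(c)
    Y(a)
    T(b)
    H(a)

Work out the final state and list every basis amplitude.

The final amplitudes are I/2 on |000>, I/2 on |001>, 0 on |010>, 0 on |011>, -I/2 on |100>, -I/2 on |101>, 0 on |110>, 0 on |111>. Key observation: the block from step 10 through step 11 cancels to the identity and can be dropped.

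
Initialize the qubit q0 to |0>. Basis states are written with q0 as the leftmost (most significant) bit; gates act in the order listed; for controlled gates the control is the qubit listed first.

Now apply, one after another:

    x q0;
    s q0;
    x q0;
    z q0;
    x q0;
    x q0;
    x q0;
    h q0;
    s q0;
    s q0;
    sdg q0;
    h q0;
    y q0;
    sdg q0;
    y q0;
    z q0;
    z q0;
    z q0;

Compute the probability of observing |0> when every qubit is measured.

A full measurement returns |0> with probability 1/2.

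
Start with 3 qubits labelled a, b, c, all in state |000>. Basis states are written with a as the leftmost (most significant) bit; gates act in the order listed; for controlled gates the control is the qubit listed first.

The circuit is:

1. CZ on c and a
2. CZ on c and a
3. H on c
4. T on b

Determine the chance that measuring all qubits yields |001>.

A full measurement returns |001> with probability 1/2. Key observation: steps 1-2 multiply out to the identity, so the circuit reduces to the remaining gates.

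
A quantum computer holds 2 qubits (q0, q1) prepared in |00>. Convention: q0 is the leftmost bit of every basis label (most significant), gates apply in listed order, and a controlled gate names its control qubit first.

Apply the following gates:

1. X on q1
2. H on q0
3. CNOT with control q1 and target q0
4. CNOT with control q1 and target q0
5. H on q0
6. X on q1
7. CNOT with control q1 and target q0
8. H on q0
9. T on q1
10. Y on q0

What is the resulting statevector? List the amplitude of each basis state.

The final amplitudes are -sqrt(2)*I/2 on |00>, 0 on |01>, sqrt(2)*I/2 on |10>, 0 on |11>. Key observation: steps 1-6 multiply out to the identity, so the circuit reduces to the remaining gates.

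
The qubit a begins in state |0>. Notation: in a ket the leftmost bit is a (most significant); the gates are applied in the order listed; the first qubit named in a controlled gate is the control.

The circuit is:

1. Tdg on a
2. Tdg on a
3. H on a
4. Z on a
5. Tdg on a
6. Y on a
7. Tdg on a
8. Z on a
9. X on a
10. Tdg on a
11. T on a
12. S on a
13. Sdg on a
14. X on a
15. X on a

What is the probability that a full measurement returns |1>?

The probability of measuring |1> is 1/2.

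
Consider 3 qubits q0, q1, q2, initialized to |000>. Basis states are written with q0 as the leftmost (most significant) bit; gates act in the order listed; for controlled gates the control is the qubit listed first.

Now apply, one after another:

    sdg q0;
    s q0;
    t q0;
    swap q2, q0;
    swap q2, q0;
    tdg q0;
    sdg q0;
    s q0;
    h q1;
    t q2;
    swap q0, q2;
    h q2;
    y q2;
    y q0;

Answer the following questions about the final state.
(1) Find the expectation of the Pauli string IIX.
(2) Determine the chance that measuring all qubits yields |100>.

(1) The expectation value of IIX is -1. Key observation: steps 1-8 multiply out to the identity, so the circuit reduces to the remaining gates.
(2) A full measurement returns |100> with probability 1/4.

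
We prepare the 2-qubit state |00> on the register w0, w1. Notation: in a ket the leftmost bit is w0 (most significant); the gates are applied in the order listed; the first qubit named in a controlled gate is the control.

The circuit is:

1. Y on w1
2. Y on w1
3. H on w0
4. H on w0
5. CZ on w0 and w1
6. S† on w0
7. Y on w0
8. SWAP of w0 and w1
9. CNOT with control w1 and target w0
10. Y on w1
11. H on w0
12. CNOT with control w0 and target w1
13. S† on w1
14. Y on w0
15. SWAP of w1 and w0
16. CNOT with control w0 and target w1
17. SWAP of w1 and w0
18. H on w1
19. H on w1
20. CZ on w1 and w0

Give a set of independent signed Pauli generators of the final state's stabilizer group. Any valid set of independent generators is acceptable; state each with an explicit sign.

The final state is stabilized by the group generated by +IY, -ZI; other independent generating sets are equally valid.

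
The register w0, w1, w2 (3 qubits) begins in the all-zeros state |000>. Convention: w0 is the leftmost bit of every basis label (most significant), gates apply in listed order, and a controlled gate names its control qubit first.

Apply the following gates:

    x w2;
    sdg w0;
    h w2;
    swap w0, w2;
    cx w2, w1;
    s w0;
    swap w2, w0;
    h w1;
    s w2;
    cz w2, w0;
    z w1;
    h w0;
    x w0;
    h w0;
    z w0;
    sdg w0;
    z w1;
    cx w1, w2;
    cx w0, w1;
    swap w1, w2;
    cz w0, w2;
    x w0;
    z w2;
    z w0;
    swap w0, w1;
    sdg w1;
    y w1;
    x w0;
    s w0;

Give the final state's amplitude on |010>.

|010> carries amplitude 0 in the final state. Key observation: the block from step 12 through step 15 cancels to the identity and can be dropped.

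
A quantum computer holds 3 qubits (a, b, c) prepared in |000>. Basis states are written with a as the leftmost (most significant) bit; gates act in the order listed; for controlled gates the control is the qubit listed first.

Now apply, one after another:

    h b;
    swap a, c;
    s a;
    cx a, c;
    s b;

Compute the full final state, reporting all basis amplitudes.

After the circuit, the state carries amplitude sqrt(2)/2 on |000>, sqrt(2)*I/2 on |010>, and 0 on every other basis state.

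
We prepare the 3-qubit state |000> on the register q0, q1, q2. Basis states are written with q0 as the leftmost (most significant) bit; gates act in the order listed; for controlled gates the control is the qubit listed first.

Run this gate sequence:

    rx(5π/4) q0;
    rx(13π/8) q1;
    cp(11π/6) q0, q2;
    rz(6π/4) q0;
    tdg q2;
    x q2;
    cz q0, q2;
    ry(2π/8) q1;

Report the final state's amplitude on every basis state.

The final amplitudes are 0 on |000>, sqrt(1/2 - sqrt(2)/4)*sqrt(sqrt(2)/4 + 1/2)*exp(-3*I*pi/4)*cos(3*pi/16) + sqrt(2)*I*exp(-3*I*pi/4)*sin(3*pi/16)/4 - I*exp(-3*I*pi/4)*sin(3*pi/16)/2 on |001>, 0 on |010>, exp(-3*I*pi/4)*cos(3*pi/16)/2 + I*sqrt(1/2 - sqrt(2)/4)*sqrt(sqrt(2)/4 + 1/2)*exp(-3*I*pi/4)*sin(3*pi/16) - sqrt(2)*exp(-3*I*pi/4)*cos(3*pi/16)/4 on |011>, 0 on |100>, -sqrt(1/2 - sqrt(2)/4)*sqrt(sqrt(2)/4 + 1/2)*exp(3*I*pi/4)*sin(3*pi/16) - sqrt(2)*I*exp(3*I*pi/4)*cos(3*pi/16)/4 - I*exp(3*I*pi/4)*cos(3*pi/16)/2 on |101>, 0 on |110>, sqrt(2)*exp(3*I*pi/4)*sin(3*pi/16)/4 + exp(3*I*pi/4)*sin(3*pi/16)/2 - I*sqrt(1/2 - sqrt(2)/4)*sqrt(sqrt(2)/4 + 1/2)*exp(3*I*pi/4)*cos(3*pi/16) on |111>.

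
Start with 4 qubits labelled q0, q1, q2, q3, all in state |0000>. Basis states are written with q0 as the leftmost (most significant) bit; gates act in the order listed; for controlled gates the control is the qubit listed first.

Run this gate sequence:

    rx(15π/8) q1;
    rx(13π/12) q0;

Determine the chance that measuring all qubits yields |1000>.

Outcome |1000> occurs with probability sqrt(2)*cos(pi/16)**2/8 + sqrt(3)*sqrt(1/2 - sqrt(2)/4)*sqrt(sqrt(2)/4 + 1/2)*cos(pi/16)**2/2 + cos(pi/16)**2/2.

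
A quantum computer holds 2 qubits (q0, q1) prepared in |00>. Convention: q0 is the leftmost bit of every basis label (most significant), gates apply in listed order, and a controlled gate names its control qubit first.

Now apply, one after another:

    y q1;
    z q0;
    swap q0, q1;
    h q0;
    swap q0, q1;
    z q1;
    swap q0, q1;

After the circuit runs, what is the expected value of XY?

In the final state, XY has expectation 0.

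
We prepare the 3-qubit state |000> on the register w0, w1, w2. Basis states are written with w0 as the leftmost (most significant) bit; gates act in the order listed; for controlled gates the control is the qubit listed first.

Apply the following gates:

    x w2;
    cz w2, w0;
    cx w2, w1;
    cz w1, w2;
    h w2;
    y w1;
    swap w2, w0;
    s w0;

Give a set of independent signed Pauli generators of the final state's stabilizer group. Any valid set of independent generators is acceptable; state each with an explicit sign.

The final state is stabilized by the group generated by -YII, +IZI, +IIZ; other independent generating sets are equally valid.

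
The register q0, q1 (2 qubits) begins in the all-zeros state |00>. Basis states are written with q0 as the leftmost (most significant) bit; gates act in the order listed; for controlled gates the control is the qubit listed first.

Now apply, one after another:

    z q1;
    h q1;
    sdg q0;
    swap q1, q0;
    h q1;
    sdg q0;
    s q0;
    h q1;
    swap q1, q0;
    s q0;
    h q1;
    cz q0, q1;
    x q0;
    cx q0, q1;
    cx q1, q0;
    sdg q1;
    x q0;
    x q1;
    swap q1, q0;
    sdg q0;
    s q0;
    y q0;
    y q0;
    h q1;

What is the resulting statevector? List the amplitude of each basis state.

The resulting statevector has amplitude -sqrt(2)*I/2 on |00>, sqrt(2)*I/2 on |01>, 0 on |10>, 0 on |11>. Key observation: the block from step 3 through step 10 cancels to the identity and can be dropped.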